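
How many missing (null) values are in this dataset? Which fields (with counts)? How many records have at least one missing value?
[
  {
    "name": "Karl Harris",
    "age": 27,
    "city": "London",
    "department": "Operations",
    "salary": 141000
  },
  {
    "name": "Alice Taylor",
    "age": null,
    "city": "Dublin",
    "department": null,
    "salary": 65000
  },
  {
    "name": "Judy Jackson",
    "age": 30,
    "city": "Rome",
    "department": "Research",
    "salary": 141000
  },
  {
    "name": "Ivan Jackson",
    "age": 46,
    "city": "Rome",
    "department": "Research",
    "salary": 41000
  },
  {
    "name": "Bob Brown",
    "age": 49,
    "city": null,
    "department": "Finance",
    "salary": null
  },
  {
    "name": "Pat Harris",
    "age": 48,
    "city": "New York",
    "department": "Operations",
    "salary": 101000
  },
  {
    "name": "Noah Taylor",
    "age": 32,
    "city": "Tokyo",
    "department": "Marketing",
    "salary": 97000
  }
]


Checking for missing (null) values in 7 records:

  Karl Harris: complete
  Alice Taylor: age, department
  Judy Jackson: complete
  Ivan Jackson: complete
  Bob Brown: city, salary
  Pat Harris: complete
  Noah Taylor: complete

Per field:
  name: 0 missing
  age: 1 missing
  city: 1 missing
  department: 1 missing
  salary: 1 missing

Total missing values: 4
Records with any missing: 2

4 missing values (age: 1, city: 1, department: 1, salary: 1); 2 incomplete records


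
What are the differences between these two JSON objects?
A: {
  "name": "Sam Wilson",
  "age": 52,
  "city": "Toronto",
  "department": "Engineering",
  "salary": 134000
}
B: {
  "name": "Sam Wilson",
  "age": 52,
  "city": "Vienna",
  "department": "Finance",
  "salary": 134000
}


Comparing each field (in key order):
  name: same
  age: same
  city: DIFFERENT
  department: DIFFERENT
  salary: same
Differences:
  city: Toronto -> Vienna
  department: Engineering -> Finance

2 field(s) changed

2 changes: city, department


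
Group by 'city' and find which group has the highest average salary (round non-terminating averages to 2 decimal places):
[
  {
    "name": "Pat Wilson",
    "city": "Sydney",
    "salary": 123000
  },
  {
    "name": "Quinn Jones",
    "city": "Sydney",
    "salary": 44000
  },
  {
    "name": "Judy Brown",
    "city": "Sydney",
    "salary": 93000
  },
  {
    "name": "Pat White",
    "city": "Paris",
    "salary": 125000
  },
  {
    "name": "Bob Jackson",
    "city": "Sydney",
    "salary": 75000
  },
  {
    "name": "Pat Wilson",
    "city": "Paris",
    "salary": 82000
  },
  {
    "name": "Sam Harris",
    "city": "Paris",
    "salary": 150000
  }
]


Group by: city

Groups:
  Paris: 3 people, avg salary = 357000/3 = $119000
  Sydney: 4 people, avg salary = 335000/4 = $83750

Highest average salary: Paris ($119000)

Paris ($119000)


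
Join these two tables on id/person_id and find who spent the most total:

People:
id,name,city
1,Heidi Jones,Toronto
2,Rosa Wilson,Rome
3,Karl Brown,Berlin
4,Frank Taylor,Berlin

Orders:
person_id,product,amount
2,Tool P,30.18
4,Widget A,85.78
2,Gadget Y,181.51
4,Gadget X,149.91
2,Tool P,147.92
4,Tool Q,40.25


Join on: people.id = orders.person_id

Joined rows:
  Rosa Wilson (Rome) bought Tool P for $30.18
  Frank Taylor (Berlin) bought Widget A for $85.78
  Rosa Wilson (Rome) bought Gadget Y for $181.51
  Frank Taylor (Berlin) bought Gadget X for $149.91
  Rosa Wilson (Rome) bought Tool P for $147.92
  Frank Taylor (Berlin) bought Tool Q for $40.25

Total per person:
  Rosa Wilson: $359.61
  Frank Taylor: $275.94

Top spender: Rosa Wilson ($359.61)

Rosa Wilson ($359.61)


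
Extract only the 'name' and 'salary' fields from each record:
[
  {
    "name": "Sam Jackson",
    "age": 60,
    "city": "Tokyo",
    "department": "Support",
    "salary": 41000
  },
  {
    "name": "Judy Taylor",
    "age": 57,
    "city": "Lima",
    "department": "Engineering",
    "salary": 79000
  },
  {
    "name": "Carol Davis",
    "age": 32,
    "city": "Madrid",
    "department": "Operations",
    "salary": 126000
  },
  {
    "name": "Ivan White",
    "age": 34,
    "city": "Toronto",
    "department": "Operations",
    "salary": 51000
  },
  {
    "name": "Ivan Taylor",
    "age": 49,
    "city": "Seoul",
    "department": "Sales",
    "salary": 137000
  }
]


Original: 5 records with fields: name, age, city, department, salary
Keep: ['name', 'salary']
Drop: ['age', 'city', 'department']
Result: 5 records, 2 fields each

[
  {
    "name": "Sam Jackson",
    "salary": 41000
  },
  {
    "name": "Judy Taylor",
    "salary": 79000
  },
  {
    "name": "Carol Davis",
    "salary": 126000
  },
  {
    "name": "Ivan White",
    "salary": 51000
  },
  {
    "name": "Ivan Taylor",
    "salary": 137000
  }
]


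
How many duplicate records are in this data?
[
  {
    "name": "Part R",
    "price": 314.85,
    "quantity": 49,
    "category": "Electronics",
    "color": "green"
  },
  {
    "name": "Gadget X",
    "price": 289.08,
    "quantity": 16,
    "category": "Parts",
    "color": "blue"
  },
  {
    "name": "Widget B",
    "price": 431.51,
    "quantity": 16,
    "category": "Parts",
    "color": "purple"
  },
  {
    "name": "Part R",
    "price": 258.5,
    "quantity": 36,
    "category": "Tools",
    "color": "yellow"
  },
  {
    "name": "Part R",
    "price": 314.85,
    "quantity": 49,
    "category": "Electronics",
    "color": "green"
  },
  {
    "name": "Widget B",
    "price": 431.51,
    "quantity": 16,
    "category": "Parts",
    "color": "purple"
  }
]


Checking 6 records for duplicates:

  Row 1: Part R ($314.85, qty 49)
  Row 2: Gadget X ($289.08, qty 16)
  Row 3: Widget B ($431.51, qty 16)
  Row 4: Part R ($258.5, qty 36)
  Row 5: Part R ($314.85, qty 49) <-- DUPLICATE
  Row 6: Widget B ($431.51, qty 16) <-- DUPLICATE

Duplicates found: 2
Unique records: 4

2 duplicates, 4 unique


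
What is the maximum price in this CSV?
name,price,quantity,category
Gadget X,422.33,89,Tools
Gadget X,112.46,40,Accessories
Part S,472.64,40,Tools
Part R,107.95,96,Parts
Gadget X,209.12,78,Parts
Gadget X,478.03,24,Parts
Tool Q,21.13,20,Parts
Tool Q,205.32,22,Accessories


Computing maximum price:
Values: [422.33, 112.46, 472.64, 107.95, 209.12, 478.03, 21.13, 205.32]
Max = 478.03

478.03


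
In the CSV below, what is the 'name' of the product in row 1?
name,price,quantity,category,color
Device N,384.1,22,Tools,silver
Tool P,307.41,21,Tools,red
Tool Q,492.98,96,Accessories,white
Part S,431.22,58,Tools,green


Query: Row 1 ('Device N'), column 'name'
Value: Device N

Device N


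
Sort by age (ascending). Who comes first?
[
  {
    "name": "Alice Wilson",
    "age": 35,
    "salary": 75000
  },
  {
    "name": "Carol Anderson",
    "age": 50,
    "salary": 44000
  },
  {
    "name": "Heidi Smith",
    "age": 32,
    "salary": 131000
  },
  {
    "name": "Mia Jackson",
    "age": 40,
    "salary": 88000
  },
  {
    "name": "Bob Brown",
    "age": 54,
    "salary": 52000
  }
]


Sort by: age (ascending)

Sorted order:
  1. Heidi Smith (age = 32)
  2. Alice Wilson (age = 35)
  3. Mia Jackson (age = 40)
  4. Carol Anderson (age = 50)
  5. Bob Brown (age = 54)

First: Heidi Smith

Heidi Smith


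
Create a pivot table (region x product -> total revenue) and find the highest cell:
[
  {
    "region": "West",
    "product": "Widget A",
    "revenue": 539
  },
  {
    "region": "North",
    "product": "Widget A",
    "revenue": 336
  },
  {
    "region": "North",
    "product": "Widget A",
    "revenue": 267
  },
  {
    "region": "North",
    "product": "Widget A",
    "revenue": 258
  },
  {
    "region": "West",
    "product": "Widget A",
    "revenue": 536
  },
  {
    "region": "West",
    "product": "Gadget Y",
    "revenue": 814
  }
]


Pivot: region (rows) x product (columns) -> total revenue

     Gadget Y      Widget A    
North            0           861  
West           814          1075  

Highest: West / Widget A = $1075

West / Widget A = $1075


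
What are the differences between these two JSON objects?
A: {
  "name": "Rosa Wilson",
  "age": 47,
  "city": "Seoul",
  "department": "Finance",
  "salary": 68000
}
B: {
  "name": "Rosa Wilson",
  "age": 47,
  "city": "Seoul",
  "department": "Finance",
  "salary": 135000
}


Comparing each field (in key order):
  name: same
  age: same
  city: same
  department: same
  salary: DIFFERENT
Differences:
  salary: 68000 -> 135000

1 field(s) changed

1 change: salary


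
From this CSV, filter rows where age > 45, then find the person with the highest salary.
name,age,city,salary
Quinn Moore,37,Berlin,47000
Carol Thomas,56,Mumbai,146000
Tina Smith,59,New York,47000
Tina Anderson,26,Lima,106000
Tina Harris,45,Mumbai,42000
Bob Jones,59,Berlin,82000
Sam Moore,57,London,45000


Filter: age > 45
Sort by: salary (descending)

Filtered records (4):
  Carol Thomas, age 56, salary $146000
  Bob Jones, age 59, salary $82000
  Tina Smith, age 59, salary $47000
  Sam Moore, age 57, salary $45000

Highest salary: Carol Thomas ($146000)

Carol Thomas


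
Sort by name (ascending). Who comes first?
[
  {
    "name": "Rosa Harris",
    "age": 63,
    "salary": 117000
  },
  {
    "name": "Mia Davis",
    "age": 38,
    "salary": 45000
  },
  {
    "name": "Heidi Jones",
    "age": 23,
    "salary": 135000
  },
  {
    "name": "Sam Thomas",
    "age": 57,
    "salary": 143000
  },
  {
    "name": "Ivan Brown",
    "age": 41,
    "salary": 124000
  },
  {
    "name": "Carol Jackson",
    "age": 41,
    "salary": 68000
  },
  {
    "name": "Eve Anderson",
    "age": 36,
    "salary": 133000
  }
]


Sort by: name (ascending)

Sorted order:
  1. Carol Jackson (name = Carol Jackson)
  2. Eve Anderson (name = Eve Anderson)
  3. Heidi Jones (name = Heidi Jones)
  4. Ivan Brown (name = Ivan Brown)
  5. Mia Davis (name = Mia Davis)
  6. Rosa Harris (name = Rosa Harris)
  7. Sam Thomas (name = Sam Thomas)

First: Carol Jackson

Carol Jackson


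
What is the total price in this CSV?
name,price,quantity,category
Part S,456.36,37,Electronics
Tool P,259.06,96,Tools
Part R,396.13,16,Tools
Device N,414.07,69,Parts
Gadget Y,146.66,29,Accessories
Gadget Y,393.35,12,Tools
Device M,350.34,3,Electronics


Computing total price:
Values: [456.36, 259.06, 396.13, 414.07, 146.66, 393.35, 350.34]
Sum = 2415.97

2415.97


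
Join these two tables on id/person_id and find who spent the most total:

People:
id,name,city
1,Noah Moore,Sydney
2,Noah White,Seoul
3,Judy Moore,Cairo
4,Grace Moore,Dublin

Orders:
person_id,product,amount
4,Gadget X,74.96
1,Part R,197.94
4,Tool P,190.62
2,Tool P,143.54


Join on: people.id = orders.person_id

Joined rows:
  Grace Moore (Dublin) bought Gadget X for $74.96
  Noah Moore (Sydney) bought Part R for $197.94
  Grace Moore (Dublin) bought Tool P for $190.62
  Noah White (Seoul) bought Tool P for $143.54

Total per person:
  Grace Moore: $265.58
  Noah Moore: $197.94
  Noah White: $143.54

Top spender: Grace Moore ($265.58)

Grace Moore ($265.58)


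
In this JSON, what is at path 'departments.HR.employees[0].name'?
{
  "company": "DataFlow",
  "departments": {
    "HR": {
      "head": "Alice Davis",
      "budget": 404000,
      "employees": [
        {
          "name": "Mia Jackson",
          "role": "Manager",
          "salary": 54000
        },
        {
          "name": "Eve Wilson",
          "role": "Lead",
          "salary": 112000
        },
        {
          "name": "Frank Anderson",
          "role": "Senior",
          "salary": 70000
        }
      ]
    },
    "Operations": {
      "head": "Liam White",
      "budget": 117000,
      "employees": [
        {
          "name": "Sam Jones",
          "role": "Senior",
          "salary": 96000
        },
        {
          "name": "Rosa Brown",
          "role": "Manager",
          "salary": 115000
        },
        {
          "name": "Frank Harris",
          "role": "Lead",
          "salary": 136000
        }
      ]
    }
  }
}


Path: departments.HR.employees[0].name

Navigate:
  -> departments
  -> HR
  -> employees[0].name = 'Mia Jackson'

Mia Jackson


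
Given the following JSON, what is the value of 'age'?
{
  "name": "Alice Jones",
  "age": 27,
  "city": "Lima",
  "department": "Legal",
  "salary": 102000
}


Looking up field 'age'
Value: 27

27


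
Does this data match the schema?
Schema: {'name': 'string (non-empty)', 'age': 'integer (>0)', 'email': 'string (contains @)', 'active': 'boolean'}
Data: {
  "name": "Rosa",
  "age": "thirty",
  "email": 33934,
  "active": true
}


Validating each field against schema:
  name: OK (non-empty string)
  age: FAIL ("thirty" is not an integer)
  email: FAIL (33934 is not a string)
  active: OK (boolean)

Result: INVALID (2 errors: age, email)

INVALID (2 errors: age, email)


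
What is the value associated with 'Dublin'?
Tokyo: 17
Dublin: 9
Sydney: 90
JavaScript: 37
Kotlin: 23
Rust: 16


Looking up key 'Dublin'
Value: 9

9


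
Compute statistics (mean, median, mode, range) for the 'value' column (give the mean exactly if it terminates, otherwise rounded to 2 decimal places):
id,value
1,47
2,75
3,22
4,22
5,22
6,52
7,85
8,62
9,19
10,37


Data: [47, 75, 22, 22, 22, 52, 85, 62, 19, 37]
Count: 10
Sum: 443
Mean: 443/10 = 44.3
Sorted: [19, 22, 22, 22, 37, 47, 52, 62, 75, 85]
Median: 42.0
Mode: 22 (3 times)
Range: 85 - 19 = 66
Min: 19, Max: 85

mean=44.3, median=42.0, mode=22, range=66


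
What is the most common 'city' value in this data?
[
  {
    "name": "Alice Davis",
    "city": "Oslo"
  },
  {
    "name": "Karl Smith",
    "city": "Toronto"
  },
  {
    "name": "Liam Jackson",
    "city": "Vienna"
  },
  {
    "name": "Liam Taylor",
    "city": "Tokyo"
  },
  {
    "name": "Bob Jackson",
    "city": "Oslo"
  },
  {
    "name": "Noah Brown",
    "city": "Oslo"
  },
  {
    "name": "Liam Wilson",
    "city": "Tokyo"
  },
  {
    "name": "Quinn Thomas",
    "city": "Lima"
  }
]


Counting 'city' values across 8 records:

  Oslo: 3 ###
  Tokyo: 2 ##
  Toronto: 1 #
  Vienna: 1 #
  Lima: 1 #

Most common: Oslo (3 times)

Oslo (3 times)


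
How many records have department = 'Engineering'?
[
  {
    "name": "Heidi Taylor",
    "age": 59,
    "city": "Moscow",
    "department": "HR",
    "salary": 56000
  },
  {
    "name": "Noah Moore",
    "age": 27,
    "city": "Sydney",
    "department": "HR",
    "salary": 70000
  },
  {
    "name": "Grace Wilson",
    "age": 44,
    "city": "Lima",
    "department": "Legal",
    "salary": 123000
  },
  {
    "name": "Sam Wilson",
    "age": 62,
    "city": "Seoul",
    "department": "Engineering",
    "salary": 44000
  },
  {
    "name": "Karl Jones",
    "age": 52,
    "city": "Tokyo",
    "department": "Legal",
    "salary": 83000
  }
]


Data: 5 records
Condition: department = 'Engineering'

Checking each record:
  Heidi Taylor: HR
  Noah Moore: HR
  Grace Wilson: Legal
  Sam Wilson: Engineering MATCH
  Karl Jones: Legal

Count: 1

1


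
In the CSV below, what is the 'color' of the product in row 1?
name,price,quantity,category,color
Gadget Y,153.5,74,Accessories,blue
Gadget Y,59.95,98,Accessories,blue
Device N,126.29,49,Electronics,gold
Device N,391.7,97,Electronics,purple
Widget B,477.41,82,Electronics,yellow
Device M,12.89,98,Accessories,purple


Query: Row 1 ('Gadget Y'), column 'color'
Value: blue

blue


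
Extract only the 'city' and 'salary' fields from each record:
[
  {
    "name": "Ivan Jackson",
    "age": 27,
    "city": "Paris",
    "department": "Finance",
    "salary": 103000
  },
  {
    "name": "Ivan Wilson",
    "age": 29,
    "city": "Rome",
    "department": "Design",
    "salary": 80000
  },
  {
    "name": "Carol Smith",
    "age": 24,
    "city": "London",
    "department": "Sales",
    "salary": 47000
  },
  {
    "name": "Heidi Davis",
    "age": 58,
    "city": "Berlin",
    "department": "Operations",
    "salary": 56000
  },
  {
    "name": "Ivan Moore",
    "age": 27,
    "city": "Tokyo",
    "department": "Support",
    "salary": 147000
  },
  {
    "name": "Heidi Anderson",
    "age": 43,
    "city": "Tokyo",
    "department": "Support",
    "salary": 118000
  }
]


Original: 6 records with fields: name, age, city, department, salary
Keep: ['city', 'salary']
Drop: ['name', 'age', 'department']
Result: 6 records, 2 fields each

[
  {
    "city": "Paris",
    "salary": 103000
  },
  {
    "city": "Rome",
    "salary": 80000
  },
  {
    "city": "London",
    "salary": 47000
  },
  {
    "city": "Berlin",
    "salary": 56000
  },
  {
    "city": "Tokyo",
    "salary": 147000
  },
  {
    "city": "Tokyo",
    "salary": 118000
  }
]


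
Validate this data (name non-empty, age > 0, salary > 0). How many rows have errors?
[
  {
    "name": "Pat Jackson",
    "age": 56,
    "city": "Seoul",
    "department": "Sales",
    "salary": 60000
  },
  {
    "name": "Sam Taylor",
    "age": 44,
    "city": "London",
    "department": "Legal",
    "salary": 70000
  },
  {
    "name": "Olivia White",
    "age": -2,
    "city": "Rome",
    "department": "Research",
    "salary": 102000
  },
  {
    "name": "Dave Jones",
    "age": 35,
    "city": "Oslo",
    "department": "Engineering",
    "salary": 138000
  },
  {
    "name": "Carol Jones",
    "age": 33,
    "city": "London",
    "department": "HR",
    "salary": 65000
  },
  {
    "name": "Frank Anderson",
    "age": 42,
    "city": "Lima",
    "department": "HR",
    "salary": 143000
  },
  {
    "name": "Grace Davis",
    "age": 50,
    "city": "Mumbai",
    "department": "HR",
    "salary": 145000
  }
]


Validating 7 records:
Rules: name non-empty, age > 0, salary > 0

  Row 1 (Pat Jackson): OK
  Row 2 (Sam Taylor): OK
  Row 3 (Olivia White): negative age: -2
  Row 4 (Dave Jones): OK
  Row 5 (Carol Jones): OK
  Row 6 (Frank Anderson): OK
  Row 7 (Grace Davis): OK

Total errors: 1

1 errors


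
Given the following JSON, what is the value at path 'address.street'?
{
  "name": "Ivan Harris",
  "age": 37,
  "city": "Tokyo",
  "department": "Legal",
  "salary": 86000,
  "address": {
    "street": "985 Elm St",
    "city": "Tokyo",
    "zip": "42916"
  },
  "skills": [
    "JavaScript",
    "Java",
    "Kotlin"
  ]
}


Query: address.street
Path: address -> street
Value: 985 Elm St

985 Elm St


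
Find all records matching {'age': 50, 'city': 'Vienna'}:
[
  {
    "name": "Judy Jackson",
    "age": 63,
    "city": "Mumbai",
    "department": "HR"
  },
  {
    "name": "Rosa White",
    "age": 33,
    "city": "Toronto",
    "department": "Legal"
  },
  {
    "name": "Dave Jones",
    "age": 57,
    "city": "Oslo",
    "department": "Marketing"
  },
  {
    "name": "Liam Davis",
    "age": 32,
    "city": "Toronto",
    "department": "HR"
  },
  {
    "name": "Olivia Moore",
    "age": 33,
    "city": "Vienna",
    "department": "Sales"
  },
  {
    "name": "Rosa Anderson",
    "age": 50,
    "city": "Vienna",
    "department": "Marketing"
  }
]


Search criteria: {'age': 50, 'city': 'Vienna'}

Checking 6 records:
  Judy Jackson: {age: 63, city: Mumbai}
  Rosa White: {age: 33, city: Toronto}
  Dave Jones: {age: 57, city: Oslo}
  Liam Davis: {age: 32, city: Toronto}
  Olivia Moore: {age: 33, city: Vienna}
  Rosa Anderson: {age: 50, city: Vienna} <-- MATCH

Matches: ["Rosa Anderson"]

["Rosa Anderson"]


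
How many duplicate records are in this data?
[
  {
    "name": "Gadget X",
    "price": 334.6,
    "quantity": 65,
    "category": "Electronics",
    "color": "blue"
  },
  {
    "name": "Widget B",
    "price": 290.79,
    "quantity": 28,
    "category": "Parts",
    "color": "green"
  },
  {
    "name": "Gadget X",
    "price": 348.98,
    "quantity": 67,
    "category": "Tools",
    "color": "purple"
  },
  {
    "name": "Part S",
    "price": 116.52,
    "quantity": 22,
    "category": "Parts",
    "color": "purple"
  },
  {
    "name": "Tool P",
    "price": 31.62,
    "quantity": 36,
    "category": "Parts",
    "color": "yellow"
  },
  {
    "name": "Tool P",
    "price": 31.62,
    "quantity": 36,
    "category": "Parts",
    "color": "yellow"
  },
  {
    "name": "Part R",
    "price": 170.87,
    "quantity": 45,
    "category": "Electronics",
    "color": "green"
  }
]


Checking 7 records for duplicates:

  Row 1: Gadget X ($334.6, qty 65)
  Row 2: Widget B ($290.79, qty 28)
  Row 3: Gadget X ($348.98, qty 67)
  Row 4: Part S ($116.52, qty 22)
  Row 5: Tool P ($31.62, qty 36)
  Row 6: Tool P ($31.62, qty 36) <-- DUPLICATE
  Row 7: Part R ($170.87, qty 45)

Duplicates found: 1
Unique records: 6

1 duplicates, 6 unique


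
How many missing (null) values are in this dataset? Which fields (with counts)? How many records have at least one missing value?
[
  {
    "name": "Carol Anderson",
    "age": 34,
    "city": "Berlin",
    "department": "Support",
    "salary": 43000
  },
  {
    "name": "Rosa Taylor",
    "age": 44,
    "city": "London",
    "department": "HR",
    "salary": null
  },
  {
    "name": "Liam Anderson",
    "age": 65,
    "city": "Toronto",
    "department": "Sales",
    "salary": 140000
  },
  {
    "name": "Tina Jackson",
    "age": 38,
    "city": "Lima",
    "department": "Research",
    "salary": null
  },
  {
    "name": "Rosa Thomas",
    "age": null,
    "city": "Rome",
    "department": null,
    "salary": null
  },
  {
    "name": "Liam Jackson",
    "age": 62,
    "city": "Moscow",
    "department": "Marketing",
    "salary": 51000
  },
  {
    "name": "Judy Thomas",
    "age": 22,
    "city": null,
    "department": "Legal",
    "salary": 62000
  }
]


Checking for missing (null) values in 7 records:

  Carol Anderson: complete
  Rosa Taylor: salary
  Liam Anderson: complete
  Tina Jackson: salary
  Rosa Thomas: age, department, salary
  Liam Jackson: complete
  Judy Thomas: city

Per field:
  name: 0 missing
  age: 1 missing
  city: 1 missing
  department: 1 missing
  salary: 3 missing

Total missing values: 6
Records with any missing: 4

6 missing values (age: 1, city: 1, department: 1, salary: 3); 4 incomplete records


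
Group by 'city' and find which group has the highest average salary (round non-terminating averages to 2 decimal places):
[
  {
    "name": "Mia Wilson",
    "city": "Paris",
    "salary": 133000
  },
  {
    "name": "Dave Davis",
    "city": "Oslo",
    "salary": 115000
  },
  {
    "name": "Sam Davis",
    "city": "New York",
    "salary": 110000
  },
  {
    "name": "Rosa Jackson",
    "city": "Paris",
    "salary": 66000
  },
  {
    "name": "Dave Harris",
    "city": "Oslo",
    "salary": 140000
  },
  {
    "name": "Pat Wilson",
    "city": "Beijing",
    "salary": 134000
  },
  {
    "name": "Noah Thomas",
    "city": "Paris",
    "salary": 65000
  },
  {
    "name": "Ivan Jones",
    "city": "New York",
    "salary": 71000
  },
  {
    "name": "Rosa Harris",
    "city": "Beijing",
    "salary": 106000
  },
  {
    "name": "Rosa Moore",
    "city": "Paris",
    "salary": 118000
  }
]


Group by: city

Groups:
  Beijing: 2 people, avg salary = 240000/2 = $120000
  New York: 2 people, avg salary = 181000/2 = $90500
  Oslo: 2 people, avg salary = 255000/2 = $127500
  Paris: 4 people, avg salary = 382000/4 = $95500

Highest average salary: Oslo ($127500)

Oslo ($127500)


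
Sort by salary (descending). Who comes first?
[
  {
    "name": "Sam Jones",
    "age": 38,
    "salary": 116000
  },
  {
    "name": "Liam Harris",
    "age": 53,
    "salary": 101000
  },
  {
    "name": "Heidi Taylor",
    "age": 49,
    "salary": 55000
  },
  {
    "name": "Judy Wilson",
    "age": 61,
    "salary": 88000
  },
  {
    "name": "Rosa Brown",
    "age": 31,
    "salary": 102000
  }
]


Sort by: salary (descending)

Sorted order:
  1. Sam Jones (salary = 116000)
  2. Rosa Brown (salary = 102000)
  3. Liam Harris (salary = 101000)
  4. Judy Wilson (salary = 88000)
  5. Heidi Taylor (salary = 55000)

First: Sam Jones

Sam Jones


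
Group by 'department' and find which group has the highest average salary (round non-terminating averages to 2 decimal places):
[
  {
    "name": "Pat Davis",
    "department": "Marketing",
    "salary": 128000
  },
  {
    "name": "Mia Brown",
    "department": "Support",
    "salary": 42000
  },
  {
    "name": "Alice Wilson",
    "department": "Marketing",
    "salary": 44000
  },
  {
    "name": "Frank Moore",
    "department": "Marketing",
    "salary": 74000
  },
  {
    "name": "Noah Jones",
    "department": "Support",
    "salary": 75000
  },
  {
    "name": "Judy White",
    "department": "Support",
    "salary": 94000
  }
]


Group by: department

Groups:
  Marketing: 3 people, avg salary = 246000/3 = $82000
  Support: 3 people, avg salary = 211000/3 ≈ $70333.33

Highest average salary: Marketing ($82000)

Marketing ($82000)


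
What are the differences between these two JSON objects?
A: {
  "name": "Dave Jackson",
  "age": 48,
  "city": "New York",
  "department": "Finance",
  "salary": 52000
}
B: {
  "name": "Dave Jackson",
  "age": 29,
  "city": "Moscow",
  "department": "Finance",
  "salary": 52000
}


Comparing each field (in key order):
  name: same
  age: DIFFERENT
  city: DIFFERENT
  department: same
  salary: same
Differences:
  age: 48 -> 29
  city: New York -> Moscow

2 field(s) changed

2 changes: age, city


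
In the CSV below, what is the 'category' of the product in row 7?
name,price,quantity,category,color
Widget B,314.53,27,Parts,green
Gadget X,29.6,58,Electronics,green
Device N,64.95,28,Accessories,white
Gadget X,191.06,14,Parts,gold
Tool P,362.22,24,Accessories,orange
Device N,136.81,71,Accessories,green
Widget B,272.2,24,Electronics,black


Query: Row 7 ('Widget B'), column 'category'
Value: Electronics

Electronics


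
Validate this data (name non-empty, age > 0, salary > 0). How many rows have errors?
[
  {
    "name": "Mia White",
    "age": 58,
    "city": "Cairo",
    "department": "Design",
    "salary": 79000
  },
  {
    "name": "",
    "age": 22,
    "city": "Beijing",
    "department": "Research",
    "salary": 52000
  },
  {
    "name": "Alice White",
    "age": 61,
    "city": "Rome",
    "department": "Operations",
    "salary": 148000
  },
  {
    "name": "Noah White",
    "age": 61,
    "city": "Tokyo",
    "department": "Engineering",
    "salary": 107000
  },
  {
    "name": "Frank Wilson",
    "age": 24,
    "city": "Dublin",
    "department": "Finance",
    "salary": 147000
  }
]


Validating 5 records:
Rules: name non-empty, age > 0, salary > 0

  Row 1 (Mia White): OK
  Row 2 (???): empty name
  Row 3 (Alice White): OK
  Row 4 (Noah White): OK
  Row 5 (Frank Wilson): OK

Total errors: 1

1 errors


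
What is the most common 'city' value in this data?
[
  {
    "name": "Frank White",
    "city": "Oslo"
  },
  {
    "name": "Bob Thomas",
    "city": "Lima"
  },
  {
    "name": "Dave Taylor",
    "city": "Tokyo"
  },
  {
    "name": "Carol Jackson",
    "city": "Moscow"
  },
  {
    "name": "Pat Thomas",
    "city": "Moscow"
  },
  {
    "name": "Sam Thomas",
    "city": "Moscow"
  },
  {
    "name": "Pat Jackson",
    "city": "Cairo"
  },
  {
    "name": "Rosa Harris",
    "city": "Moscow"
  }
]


Counting 'city' values across 8 records:

  Moscow: 4 ####
  Oslo: 1 #
  Lima: 1 #
  Tokyo: 1 #
  Cairo: 1 #

Most common: Moscow (4 times)

Moscow (4 times)


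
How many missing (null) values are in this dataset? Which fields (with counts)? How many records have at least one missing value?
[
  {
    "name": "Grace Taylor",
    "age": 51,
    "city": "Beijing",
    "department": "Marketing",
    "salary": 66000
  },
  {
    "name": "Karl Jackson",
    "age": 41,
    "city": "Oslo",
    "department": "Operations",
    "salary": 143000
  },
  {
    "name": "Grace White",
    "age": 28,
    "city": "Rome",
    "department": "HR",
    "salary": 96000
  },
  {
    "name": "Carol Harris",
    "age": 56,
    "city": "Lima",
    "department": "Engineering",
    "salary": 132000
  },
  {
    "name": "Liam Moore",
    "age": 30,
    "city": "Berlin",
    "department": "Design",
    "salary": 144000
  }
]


Checking for missing (null) values in 5 records:

  Grace Taylor: complete
  Karl Jackson: complete
  Grace White: complete
  Carol Harris: complete
  Liam Moore: complete

Per field:
  name: 0 missing
  age: 0 missing
  city: 0 missing
  department: 0 missing
  salary: 0 missing

Total missing values: 0
Records with any missing: 0

0 missing values (none); 0 incomplete records


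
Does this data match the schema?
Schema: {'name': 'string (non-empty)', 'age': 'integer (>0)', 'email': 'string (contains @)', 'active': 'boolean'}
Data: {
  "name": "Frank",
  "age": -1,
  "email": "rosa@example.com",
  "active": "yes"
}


Validating each field against schema:
  name: OK (non-empty string)
  age: FAIL (-1 is not > 0)
  email: OK (string with @)
  active: FAIL ("yes" is not a boolean)

Result: INVALID (2 errors: age, active)

INVALID (2 errors: age, active)


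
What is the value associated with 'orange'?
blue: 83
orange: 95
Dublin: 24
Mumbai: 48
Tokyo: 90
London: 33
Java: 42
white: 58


Looking up key 'orange'
Value: 95

95


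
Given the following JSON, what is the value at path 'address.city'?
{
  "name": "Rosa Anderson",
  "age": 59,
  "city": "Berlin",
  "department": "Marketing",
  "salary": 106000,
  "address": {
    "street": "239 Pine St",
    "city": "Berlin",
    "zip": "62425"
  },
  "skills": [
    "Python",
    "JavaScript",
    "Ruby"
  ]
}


Query: address.city
Path: address -> city
Value: Berlin

Berlin


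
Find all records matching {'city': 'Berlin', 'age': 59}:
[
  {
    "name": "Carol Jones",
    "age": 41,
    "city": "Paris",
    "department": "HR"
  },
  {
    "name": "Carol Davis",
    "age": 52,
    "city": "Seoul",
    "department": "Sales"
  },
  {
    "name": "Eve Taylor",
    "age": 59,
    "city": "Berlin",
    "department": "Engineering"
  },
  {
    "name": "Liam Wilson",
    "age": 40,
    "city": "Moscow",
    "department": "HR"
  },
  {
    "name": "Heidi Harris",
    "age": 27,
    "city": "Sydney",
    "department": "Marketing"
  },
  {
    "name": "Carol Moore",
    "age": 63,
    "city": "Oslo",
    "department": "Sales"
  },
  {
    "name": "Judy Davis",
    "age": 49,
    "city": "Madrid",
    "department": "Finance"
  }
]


Search criteria: {'city': 'Berlin', 'age': 59}

Checking 7 records:
  Carol Jones: {city: Paris, age: 41}
  Carol Davis: {city: Seoul, age: 52}
  Eve Taylor: {city: Berlin, age: 59} <-- MATCH
  Liam Wilson: {city: Moscow, age: 40}
  Heidi Harris: {city: Sydney, age: 27}
  Carol Moore: {city: Oslo, age: 63}
  Judy Davis: {city: Madrid, age: 49}

Matches: ["Eve Taylor"]

["Eve Taylor"]


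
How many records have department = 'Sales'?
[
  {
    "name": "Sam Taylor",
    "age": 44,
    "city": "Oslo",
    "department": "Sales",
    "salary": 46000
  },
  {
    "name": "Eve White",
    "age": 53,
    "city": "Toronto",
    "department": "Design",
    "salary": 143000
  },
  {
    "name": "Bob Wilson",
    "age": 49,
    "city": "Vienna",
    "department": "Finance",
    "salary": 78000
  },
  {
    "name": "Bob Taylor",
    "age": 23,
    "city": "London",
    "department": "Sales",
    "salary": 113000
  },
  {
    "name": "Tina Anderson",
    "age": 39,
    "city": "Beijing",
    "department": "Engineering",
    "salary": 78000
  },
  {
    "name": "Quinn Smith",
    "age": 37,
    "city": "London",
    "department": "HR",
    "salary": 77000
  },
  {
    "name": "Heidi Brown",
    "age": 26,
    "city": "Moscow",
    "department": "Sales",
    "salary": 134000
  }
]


Data: 7 records
Condition: department = 'Sales'

Checking each record:
  Sam Taylor: Sales MATCH
  Eve White: Design
  Bob Wilson: Finance
  Bob Taylor: Sales MATCH
  Tina Anderson: Engineering
  Quinn Smith: HR
  Heidi Brown: Sales MATCH

Count: 3

3


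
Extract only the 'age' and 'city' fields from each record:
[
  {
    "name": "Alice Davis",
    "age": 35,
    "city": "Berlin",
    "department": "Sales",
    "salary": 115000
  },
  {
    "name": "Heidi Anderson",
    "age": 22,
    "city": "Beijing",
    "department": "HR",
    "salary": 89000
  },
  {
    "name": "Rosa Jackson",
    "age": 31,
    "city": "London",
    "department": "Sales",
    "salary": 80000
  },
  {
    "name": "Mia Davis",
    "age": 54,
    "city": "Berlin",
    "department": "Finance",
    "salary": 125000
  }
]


Original: 4 records with fields: name, age, city, department, salary
Keep: ['age', 'city']
Drop: ['name', 'department', 'salary']
Result: 4 records, 2 fields each

[
  {
    "age": 35,
    "city": "Berlin"
  },
  {
    "age": 22,
    "city": "Beijing"
  },
  {
    "age": 31,
    "city": "London"
  },
  {
    "age": 54,
    "city": "Berlin"
  }
]


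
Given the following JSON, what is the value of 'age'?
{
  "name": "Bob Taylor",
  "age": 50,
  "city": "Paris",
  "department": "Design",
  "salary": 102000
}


Looking up field 'age'
Value: 50

50


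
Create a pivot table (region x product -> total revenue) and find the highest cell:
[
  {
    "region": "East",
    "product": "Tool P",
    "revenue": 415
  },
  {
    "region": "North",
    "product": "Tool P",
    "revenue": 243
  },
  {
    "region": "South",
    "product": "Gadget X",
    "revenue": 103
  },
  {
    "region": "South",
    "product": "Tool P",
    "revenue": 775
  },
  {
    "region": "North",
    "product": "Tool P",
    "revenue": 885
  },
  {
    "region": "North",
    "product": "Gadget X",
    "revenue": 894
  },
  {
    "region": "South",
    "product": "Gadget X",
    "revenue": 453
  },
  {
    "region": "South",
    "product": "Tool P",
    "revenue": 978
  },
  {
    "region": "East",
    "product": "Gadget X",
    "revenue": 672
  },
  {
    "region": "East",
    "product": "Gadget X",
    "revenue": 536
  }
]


Pivot: region (rows) x product (columns) -> total revenue

     Gadget X      Tool P      
East          1208           415  
North          894          1128  
South          556          1753  

Highest: South / Tool P = $1753

South / Tool P = $1753


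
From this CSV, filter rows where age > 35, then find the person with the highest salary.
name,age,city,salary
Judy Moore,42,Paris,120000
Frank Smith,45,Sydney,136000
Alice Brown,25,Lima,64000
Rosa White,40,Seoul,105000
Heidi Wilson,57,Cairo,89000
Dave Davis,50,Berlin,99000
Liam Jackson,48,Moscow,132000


Filter: age > 35
Sort by: salary (descending)

Filtered records (6):
  Frank Smith, age 45, salary $136000
  Liam Jackson, age 48, salary $132000
  Judy Moore, age 42, salary $120000
  Rosa White, age 40, salary $105000
  Dave Davis, age 50, salary $99000
  Heidi Wilson, age 57, salary $89000

Highest salary: Frank Smith ($136000)

Frank Smith


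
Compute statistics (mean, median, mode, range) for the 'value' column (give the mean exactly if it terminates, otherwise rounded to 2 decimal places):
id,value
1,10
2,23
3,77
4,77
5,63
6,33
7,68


Data: [10, 23, 77, 77, 63, 33, 68]
Count: 7
Sum: 351
Mean: 351/7 ≈ 50.14 (rounded to 2 decimal places)
Sorted: [10, 23, 33, 63, 68, 77, 77]
Median: 63.0
Mode: 77 (2 times)
Range: 77 - 10 = 67
Min: 10, Max: 77

mean≈50.14, median=63.0, mode=77, range=67


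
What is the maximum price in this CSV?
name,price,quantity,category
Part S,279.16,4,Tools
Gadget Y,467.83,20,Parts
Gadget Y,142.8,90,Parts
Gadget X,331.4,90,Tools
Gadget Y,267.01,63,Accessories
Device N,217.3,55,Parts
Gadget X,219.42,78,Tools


Computing maximum price:
Values: [279.16, 467.83, 142.8, 331.4, 267.01, 217.3, 219.42]
Max = 467.83

467.83


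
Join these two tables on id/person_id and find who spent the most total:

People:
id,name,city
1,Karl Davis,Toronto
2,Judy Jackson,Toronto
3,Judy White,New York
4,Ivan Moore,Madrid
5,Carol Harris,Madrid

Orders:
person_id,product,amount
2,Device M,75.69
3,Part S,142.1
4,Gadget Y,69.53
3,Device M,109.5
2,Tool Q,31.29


Join on: people.id = orders.person_id

Joined rows:
  Judy Jackson (Toronto) bought Device M for $75.69
  Judy White (New York) bought Part S for $142.1
  Ivan Moore (Madrid) bought Gadget Y for $69.53
  Judy White (New York) bought Device M for $109.5
  Judy Jackson (Toronto) bought Tool Q for $31.29

Total per person:
  Judy White: $251.60
  Judy Jackson: $106.98
  Ivan Moore: $69.53

Top spender: Judy White ($251.60)

Judy White ($251.60)


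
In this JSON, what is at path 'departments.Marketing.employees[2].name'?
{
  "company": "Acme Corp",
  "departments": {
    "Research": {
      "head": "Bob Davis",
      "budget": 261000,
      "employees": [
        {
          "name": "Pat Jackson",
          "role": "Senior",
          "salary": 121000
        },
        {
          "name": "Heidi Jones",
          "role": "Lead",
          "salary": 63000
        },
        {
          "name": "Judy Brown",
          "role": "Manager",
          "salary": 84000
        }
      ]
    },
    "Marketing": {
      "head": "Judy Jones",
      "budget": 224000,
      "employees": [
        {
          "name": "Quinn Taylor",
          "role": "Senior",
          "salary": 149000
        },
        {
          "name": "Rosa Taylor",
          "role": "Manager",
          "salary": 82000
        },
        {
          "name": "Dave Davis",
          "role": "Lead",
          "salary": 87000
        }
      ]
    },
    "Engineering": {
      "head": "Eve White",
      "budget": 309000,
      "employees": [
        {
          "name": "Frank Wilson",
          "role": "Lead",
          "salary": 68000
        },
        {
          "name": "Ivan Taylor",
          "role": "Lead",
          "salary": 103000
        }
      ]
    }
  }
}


Path: departments.Marketing.employees[2].name

Navigate:
  -> departments
  -> Marketing
  -> employees[2].name = 'Dave Davis'

Dave Davis


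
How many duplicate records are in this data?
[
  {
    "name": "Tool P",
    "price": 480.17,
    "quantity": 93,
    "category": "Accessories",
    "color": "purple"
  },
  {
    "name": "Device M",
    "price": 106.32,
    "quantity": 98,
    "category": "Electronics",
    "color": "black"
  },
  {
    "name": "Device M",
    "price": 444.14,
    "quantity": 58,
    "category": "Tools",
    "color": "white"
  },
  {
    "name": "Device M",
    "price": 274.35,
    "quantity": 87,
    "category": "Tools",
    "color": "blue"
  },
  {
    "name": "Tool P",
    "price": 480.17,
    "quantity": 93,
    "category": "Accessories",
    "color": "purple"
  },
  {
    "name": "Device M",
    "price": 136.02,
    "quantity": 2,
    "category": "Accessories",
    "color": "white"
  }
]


Checking 6 records for duplicates:

  Row 1: Tool P ($480.17, qty 93)
  Row 2: Device M ($106.32, qty 98)
  Row 3: Device M ($444.14, qty 58)
  Row 4: Device M ($274.35, qty 87)
  Row 5: Tool P ($480.17, qty 93) <-- DUPLICATE
  Row 6: Device M ($136.02, qty 2)

Duplicates found: 1
Unique records: 5

1 duplicates, 5 unique


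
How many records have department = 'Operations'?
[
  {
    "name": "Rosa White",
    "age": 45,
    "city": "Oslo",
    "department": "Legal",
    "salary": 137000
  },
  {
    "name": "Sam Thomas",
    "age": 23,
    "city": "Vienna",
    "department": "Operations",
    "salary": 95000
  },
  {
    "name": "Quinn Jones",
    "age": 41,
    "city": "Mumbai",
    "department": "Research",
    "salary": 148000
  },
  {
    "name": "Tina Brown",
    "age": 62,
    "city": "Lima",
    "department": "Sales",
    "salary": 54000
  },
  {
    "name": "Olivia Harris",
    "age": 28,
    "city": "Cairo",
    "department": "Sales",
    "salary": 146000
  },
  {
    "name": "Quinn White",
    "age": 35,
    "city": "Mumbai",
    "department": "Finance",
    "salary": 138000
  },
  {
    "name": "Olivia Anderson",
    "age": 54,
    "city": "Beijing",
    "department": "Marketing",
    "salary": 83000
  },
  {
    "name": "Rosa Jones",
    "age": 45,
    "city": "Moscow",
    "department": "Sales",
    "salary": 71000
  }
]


Data: 8 records
Condition: department = 'Operations'

Checking each record:
  Rosa White: Legal
  Sam Thomas: Operations MATCH
  Quinn Jones: Research
  Tina Brown: Sales
  Olivia Harris: Sales
  Quinn White: Finance
  Olivia Anderson: Marketing
  Rosa Jones: Sales

Count: 1

1


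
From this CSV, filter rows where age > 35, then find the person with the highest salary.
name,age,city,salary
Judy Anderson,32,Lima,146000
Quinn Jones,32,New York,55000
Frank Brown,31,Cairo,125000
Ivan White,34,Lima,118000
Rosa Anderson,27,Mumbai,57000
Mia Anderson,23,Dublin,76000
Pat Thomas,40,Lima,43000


Filter: age > 35
Sort by: salary (descending)

Filtered records (1):
  Pat Thomas, age 40, salary $43000

Highest salary: Pat Thomas ($43000)

Pat Thomas
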